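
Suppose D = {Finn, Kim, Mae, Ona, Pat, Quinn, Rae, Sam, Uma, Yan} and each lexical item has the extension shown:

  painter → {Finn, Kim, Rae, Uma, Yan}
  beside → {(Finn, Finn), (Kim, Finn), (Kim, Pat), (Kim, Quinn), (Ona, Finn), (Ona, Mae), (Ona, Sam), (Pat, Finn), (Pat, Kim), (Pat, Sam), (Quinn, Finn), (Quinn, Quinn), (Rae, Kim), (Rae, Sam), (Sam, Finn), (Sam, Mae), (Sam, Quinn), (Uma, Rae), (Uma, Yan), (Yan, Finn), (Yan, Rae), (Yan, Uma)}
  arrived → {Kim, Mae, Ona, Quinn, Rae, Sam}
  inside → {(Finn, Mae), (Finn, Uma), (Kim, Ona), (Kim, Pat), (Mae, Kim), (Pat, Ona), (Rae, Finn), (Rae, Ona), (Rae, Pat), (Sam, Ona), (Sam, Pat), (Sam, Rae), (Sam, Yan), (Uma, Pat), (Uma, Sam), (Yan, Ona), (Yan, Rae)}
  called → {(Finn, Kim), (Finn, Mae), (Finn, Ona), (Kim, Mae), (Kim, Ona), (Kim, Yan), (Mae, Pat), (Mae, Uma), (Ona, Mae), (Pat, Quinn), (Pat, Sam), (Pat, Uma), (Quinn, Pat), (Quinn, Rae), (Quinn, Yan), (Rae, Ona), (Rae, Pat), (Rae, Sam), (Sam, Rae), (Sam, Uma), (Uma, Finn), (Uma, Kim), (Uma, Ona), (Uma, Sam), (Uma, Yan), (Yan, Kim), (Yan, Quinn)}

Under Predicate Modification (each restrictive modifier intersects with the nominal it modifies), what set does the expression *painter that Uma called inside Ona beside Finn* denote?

⟦that Uma called⟧ = {x : ⟨Uma, x⟩ ∈ ⟦called⟧} = {Finn, Kim, Ona, Sam, Yan}
⟦inside Ona⟧ = {x : ⟨x, Ona⟩ ∈ ⟦inside⟧} = {Kim, Pat, Rae, Sam, Yan}
⟦beside Finn⟧ = {x : ⟨x, Finn⟩ ∈ ⟦beside⟧} = {Finn, Kim, Ona, Pat, Quinn, Sam, Yan}
⟦painter⟧ = {Finn, Kim, Rae, Uma, Yan}
… ∩ ⟦that Uma called⟧ = {Finn, Kim, Rae, Uma, Yan} ∩ {Finn, Kim, Ona, Sam, Yan} = {Finn, Kim, Yan}
… ∩ ⟦inside Ona⟧ = {Finn, Kim, Yan} ∩ {Kim, Pat, Rae, Sam, Yan} = {Kim, Yan}
… ∩ ⟦beside Finn⟧ = {Kim, Yan} ∩ {Finn, Kim, Ona, Pat, Quinn, Sam, Yan} = {Kim, Yan}
So ⟦painter that Uma called inside Ona beside Finn⟧ = {Kim, Yan}.

{Kim, Yan}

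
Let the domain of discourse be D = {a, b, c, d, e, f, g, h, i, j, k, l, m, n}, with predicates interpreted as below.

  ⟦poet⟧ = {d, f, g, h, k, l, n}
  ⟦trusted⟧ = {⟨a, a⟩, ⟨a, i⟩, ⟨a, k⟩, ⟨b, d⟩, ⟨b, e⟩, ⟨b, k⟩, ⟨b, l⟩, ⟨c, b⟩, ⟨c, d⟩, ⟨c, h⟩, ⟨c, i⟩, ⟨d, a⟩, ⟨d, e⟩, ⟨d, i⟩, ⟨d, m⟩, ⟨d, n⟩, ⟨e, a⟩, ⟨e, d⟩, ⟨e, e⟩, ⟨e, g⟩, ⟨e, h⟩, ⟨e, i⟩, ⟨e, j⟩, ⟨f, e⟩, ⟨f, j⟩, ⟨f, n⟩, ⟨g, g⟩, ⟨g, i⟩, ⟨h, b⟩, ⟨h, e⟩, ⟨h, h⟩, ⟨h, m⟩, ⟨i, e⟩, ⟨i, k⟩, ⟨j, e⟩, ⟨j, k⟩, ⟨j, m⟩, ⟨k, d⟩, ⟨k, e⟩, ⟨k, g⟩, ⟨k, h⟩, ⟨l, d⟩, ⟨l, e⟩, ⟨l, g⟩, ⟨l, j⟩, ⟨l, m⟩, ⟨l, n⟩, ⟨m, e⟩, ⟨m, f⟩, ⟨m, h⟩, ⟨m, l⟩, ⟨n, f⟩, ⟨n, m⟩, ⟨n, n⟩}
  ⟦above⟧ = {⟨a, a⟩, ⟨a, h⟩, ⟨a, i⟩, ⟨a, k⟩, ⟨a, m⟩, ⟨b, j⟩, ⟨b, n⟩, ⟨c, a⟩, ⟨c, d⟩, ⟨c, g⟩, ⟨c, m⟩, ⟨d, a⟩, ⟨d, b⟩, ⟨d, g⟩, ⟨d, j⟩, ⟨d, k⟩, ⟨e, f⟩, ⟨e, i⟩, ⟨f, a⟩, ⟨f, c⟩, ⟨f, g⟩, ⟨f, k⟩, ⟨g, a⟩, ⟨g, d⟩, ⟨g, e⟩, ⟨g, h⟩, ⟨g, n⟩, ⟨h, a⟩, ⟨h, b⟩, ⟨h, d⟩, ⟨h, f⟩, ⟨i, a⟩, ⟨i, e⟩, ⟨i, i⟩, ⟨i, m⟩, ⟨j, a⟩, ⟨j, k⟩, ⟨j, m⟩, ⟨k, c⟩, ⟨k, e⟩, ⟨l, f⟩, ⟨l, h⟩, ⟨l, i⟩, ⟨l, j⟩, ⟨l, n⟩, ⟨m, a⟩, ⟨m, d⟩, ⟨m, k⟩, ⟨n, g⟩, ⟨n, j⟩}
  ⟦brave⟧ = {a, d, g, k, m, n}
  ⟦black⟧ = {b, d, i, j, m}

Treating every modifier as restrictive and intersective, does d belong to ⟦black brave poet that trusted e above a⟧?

yes

⟦that trusted e⟧ = {x : ⟨x, e⟩ ∈ ⟦trusted⟧} = {b, d, e, f, h, i, j, k, l, m}
⟦above a⟧ = {x : ⟨x, a⟩ ∈ ⟦above⟧} = {a, c, d, f, g, h, i, j, m}
⟦poet⟧ = {d, f, g, h, k, l, n}
… ∩ ⟦that trusted e⟧ = {d, f, g, h, k, l, n} ∩ {b, d, e, f, h, i, j, k, l, m} = {d, f, h, k, l}
… ∩ ⟦above a⟧ = {d, f, h, k, l} ∩ {a, c, d, f, g, h, i, j, m} = {d, f, h}
… ∩ ⟦black⟧ = {d, f, h} ∩ {b, d, i, j, m} = {d}
… ∩ ⟦brave⟧ = {d} ∩ {a, d, g, k, m, n} = {d}
⟦black brave poet that trusted e above a⟧ = {d}; d ∈ this set.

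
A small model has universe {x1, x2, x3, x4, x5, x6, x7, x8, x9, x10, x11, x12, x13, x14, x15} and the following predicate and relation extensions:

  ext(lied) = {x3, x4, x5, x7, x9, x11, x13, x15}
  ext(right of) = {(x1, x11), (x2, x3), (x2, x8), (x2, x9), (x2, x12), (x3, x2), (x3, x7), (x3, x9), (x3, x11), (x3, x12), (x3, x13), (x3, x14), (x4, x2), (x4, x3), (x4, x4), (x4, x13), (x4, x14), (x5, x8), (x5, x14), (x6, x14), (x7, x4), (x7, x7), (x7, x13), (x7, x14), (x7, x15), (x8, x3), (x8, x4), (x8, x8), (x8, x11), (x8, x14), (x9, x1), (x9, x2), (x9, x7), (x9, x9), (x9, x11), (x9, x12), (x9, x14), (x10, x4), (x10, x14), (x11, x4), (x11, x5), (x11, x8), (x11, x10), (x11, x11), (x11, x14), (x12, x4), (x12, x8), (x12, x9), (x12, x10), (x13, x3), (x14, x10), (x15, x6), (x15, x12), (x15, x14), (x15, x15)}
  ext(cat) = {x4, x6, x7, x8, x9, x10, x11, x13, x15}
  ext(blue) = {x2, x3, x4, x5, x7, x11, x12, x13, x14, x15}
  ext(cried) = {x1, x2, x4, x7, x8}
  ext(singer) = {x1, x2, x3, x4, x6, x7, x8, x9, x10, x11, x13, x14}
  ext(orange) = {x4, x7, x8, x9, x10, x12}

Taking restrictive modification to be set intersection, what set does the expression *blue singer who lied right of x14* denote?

⟦who lied⟧ = ⟦lied⟧ = {x3, x4, x5, x7, x9, x11, x13, x15}
⟦right of x14⟧ = {x : ⟨x, x14⟩ ∈ ⟦right of⟧} = {x3, x4, x5, x6, x7, x8, x9, x10, x11, x15}
⟦singer⟧ = {x1, x2, x3, x4, x6, x7, x8, x9, x10, x11, x13, x14}
… ∩ ⟦who lied⟧ = {x1, x2, x3, x4, x6, x7, x8, x9, x10, x11, x13, x14} ∩ {x3, x4, x5, x7, x9, x11, x13, x15} = {x3, x4, x7, x9, x11, x13}
… ∩ ⟦right of x14⟧ = {x3, x4, x7, x9, x11, x13} ∩ {x3, x4, x5, x6, x7, x8, x9, x10, x11, x15} = {x3, x4, x7, x9, x11}
… ∩ ⟦blue⟧ = {x3, x4, x7, x9, x11} ∩ {x2, x3, x4, x5, x7, x11, x12, x13, x14, x15} = {x3, x4, x7, x11}
So ⟦blue singer who lied right of x14⟧ = {x3, x4, x7, x11}.

{x3, x4, x7, x11}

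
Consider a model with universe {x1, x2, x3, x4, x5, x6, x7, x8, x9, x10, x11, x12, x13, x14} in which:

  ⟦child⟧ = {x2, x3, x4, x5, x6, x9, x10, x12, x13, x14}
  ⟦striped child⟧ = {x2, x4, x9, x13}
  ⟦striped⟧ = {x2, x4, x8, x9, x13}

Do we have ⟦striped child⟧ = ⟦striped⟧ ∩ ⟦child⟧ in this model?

yes

⟦striped⟧ ∩ ⟦child⟧ = {x2, x4, x8, x9, x13} ∩ {x2, x3, x4, x5, x6, x9, x10, x12, x13, x14} = {x2, x4, x9, x13}
Observed ⟦striped child⟧ = {x2, x4, x9, x13}.
These coincide, so the modifier is intersective here.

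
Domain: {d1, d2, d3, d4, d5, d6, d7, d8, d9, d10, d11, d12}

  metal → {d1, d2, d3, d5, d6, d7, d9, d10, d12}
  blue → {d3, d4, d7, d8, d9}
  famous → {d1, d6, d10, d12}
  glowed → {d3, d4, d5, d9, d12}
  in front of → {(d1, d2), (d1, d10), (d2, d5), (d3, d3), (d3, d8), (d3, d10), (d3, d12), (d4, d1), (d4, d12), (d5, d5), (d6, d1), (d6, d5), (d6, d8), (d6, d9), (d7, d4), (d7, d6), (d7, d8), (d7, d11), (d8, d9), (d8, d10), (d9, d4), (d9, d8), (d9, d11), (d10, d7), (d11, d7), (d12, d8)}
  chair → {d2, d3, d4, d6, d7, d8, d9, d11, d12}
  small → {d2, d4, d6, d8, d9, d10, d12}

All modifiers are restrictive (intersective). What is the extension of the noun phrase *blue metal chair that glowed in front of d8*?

⟦that glowed⟧ = ⟦glowed⟧ = {d3, d4, d5, d9, d12}
⟦in front of d8⟧ = {x : ⟨x, d8⟩ ∈ ⟦in front of⟧} = {d3, d6, d7, d9, d12}
⟦chair⟧ = {d2, d3, d4, d6, d7, d8, d9, d11, d12}
… ∩ ⟦that glowed⟧ = {d2, d3, d4, d6, d7, d8, d9, d11, d12} ∩ {d3, d4, d5, d9, d12} = {d3, d4, d9, d12}
… ∩ ⟦in front of d8⟧ = {d3, d4, d9, d12} ∩ {d3, d6, d7, d9, d12} = {d3, d9, d12}
… ∩ ⟦blue⟧ = {d3, d9, d12} ∩ {d3, d4, d7, d8, d9} = {d3, d9}
… ∩ ⟦metal⟧ = {d3, d9} ∩ {d1, d2, d3, d5, d6, d7, d9, d10, d12} = {d3, d9}
So ⟦blue metal chair that glowed in front of d8⟧ = {d3, d9}.

{d3, d9}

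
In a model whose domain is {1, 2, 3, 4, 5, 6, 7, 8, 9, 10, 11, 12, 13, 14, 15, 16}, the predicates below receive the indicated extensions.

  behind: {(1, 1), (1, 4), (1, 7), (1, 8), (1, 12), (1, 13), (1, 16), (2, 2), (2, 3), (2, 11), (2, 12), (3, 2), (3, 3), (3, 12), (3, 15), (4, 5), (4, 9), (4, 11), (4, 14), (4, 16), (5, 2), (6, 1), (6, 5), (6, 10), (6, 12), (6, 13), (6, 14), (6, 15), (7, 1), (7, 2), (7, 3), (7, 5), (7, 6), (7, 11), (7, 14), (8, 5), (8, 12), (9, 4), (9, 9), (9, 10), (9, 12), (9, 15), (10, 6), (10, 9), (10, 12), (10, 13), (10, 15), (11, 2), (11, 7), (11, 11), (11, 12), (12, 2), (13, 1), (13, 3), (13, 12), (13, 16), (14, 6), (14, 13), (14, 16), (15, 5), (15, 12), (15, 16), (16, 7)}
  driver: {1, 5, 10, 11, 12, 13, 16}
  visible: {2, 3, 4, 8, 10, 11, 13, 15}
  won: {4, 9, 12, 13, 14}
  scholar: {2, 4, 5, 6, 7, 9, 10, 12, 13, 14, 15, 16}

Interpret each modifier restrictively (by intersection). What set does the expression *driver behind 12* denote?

⟦behind 12⟧ = {x : ⟨x, 12⟩ ∈ ⟦behind⟧} = {1, 2, 3, 6, 8, 9, 10, 11, 13, 15}
⟦driver⟧ = {1, 5, 10, 11, 12, 13, 16}
… ∩ ⟦behind 12⟧ = {1, 5, 10, 11, 12, 13, 16} ∩ {1, 2, 3, 6, 8, 9, 10, 11, 13, 15} = {1, 10, 11, 13}
So ⟦driver behind 12⟧ = {1, 10, 11, 13}.

{1, 10, 11, 13}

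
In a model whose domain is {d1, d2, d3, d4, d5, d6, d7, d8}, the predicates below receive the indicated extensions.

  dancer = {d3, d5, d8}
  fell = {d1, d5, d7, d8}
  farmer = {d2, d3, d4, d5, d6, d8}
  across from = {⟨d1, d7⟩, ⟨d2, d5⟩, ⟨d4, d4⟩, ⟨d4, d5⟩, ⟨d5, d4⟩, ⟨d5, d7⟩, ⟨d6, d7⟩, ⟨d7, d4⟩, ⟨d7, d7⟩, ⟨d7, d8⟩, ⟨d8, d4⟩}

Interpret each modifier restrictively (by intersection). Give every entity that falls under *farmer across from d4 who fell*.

⟦across from d4⟧ = {x : ⟨x, d4⟩ ∈ ⟦across from⟧} = {d4, d5, d7, d8}
⟦who fell⟧ = ⟦fell⟧ = {d1, d5, d7, d8}
⟦farmer⟧ = {d2, d3, d4, d5, d6, d8}
… ∩ ⟦across from d4⟧ = {d2, d3, d4, d5, d6, d8} ∩ {d4, d5, d7, d8} = {d4, d5, d8}
… ∩ ⟦who fell⟧ = {d4, d5, d8} ∩ {d1, d5, d7, d8} = {d5, d8}
So ⟦farmer across from d4 who fell⟧ = {d5, d8}.

{d5, d8}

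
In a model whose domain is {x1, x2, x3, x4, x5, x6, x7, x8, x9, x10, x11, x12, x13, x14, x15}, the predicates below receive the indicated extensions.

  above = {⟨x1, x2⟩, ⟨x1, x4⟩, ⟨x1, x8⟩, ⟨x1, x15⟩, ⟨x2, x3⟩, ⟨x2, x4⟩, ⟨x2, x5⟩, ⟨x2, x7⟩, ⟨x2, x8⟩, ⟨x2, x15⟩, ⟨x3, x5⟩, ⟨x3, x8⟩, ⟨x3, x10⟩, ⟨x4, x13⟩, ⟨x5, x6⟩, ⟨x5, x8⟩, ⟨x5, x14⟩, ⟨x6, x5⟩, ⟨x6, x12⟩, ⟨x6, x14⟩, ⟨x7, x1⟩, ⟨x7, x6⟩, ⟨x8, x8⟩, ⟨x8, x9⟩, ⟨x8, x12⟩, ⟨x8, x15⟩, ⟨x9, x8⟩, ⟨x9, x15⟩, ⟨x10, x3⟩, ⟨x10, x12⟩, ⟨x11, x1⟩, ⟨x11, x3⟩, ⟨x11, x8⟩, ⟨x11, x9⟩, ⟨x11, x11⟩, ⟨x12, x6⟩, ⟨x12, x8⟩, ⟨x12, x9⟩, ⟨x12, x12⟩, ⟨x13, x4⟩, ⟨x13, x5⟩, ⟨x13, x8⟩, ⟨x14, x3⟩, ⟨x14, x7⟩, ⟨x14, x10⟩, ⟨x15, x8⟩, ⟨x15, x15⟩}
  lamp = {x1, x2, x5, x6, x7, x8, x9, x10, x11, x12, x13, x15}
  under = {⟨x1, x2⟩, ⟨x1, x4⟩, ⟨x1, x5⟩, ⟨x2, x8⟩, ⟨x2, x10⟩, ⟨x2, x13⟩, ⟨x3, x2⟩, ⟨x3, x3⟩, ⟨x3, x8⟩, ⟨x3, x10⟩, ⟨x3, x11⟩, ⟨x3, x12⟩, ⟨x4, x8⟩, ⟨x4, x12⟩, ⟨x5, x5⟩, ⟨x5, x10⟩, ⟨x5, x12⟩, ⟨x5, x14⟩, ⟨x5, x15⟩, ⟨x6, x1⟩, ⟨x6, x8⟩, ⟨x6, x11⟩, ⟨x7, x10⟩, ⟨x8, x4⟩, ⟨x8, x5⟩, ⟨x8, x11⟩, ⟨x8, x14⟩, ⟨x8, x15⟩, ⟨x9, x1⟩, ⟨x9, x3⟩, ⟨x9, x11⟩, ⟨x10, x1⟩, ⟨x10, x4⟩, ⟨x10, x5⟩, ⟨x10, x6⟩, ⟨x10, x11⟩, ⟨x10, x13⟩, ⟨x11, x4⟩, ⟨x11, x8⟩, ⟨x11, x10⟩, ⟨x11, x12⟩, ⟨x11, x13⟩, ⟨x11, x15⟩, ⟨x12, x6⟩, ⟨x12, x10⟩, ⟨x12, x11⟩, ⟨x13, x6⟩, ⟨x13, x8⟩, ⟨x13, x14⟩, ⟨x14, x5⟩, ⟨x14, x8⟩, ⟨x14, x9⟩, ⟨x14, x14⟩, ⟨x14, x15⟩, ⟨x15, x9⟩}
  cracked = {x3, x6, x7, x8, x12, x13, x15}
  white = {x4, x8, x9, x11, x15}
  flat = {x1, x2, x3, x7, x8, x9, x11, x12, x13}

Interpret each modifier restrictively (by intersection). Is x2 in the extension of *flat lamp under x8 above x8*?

⟦under x8⟧ = {x : ⟨x, x8⟩ ∈ ⟦under⟧} = {x2, x3, x4, x6, x11, x13, x14}
⟦above x8⟧ = {x : ⟨x, x8⟩ ∈ ⟦above⟧} = {x1, x2, x3, x5, x8, x9, x11, x12, x13, x15}
⟦lamp⟧ = {x1, x2, x5, x6, x7, x8, x9, x10, x11, x12, x13, x15}
… ∩ ⟦under x8⟧ = {x1, x2, x5, x6, x7, x8, x9, x10, x11, x12, x13, x15} ∩ {x2, x3, x4, x6, x11, x13, x14} = {x2, x6, x11, x13}
… ∩ ⟦above x8⟧ = {x2, x6, x11, x13} ∩ {x1, x2, x3, x5, x8, x9, x11, x12, x13, x15} = {x2, x11, x13}
… ∩ ⟦flat⟧ = {x2, x11, x13} ∩ {x1, x2, x3, x7, x8, x9, x11, x12, x13} = {x2, x11, x13}
⟦flat lamp under x8 above x8⟧ = {x2, x11, x13}; x2 ∈ this set.

yes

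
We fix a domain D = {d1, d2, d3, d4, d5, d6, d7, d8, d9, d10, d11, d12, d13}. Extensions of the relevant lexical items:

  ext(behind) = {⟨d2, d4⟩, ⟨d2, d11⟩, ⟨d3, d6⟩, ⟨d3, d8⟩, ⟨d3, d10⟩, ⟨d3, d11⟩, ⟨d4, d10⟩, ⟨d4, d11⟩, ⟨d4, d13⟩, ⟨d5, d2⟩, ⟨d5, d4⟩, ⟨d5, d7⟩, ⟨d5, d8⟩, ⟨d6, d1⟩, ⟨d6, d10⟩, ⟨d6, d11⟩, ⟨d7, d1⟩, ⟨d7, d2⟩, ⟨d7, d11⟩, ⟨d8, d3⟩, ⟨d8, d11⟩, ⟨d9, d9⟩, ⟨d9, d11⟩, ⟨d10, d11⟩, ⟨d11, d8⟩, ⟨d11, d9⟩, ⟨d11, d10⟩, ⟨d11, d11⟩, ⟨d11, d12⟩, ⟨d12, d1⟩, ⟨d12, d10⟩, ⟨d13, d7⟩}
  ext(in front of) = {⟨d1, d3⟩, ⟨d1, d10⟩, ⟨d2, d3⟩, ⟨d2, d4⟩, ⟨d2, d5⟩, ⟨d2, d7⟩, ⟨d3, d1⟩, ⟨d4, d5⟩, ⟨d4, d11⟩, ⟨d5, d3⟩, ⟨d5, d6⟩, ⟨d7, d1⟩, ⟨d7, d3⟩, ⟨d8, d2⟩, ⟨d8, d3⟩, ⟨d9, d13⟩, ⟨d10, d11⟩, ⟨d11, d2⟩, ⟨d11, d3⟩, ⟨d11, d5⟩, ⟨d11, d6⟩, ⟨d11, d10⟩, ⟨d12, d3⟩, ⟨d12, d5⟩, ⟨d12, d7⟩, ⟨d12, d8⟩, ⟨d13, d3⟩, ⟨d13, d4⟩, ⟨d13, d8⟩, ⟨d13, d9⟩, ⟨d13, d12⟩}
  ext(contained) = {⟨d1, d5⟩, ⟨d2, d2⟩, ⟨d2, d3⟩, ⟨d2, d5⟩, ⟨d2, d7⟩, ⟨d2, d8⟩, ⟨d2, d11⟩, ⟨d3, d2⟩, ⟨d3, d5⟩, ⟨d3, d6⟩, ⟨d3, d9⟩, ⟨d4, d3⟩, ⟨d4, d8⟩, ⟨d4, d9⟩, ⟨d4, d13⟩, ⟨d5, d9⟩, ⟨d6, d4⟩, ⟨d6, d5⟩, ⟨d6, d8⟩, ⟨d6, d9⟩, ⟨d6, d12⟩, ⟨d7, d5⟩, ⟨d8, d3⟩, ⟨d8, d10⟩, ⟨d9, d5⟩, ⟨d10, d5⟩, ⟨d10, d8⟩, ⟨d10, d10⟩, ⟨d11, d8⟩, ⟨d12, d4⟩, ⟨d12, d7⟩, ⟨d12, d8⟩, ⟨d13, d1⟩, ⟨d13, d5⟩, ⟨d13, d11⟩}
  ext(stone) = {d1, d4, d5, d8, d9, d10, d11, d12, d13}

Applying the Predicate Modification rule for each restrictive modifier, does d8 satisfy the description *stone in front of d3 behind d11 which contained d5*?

no

⟦in front of d3⟧ = {x : ⟨x, d3⟩ ∈ ⟦in front of⟧} = {d1, d2, d5, d7, d8, d11, d12, d13}
⟦behind d11⟧ = {x : ⟨x, d11⟩ ∈ ⟦behind⟧} = {d2, d3, d4, d6, d7, d8, d9, d10, d11}
⟦which contained d5⟧ = {x : ⟨x, d5⟩ ∈ ⟦contained⟧} = {d1, d2, d3, d6, d7, d9, d10, d13}
⟦stone⟧ = {d1, d4, d5, d8, d9, d10, d11, d12, d13}
… ∩ ⟦in front of d3⟧ = {d1, d4, d5, d8, d9, d10, d11, d12, d13} ∩ {d1, d2, d5, d7, d8, d11, d12, d13} = {d1, d5, d8, d11, d12, d13}
… ∩ ⟦behind d11⟧ = {d1, d5, d8, d11, d12, d13} ∩ {d2, d3, d4, d6, d7, d8, d9, d10, d11} = {d8, d11}
… ∩ ⟦which contained d5⟧ = {d8, d11} ∩ {d1, d2, d3, d6, d7, d9, d10, d13} = ∅
⟦stone in front of d3 behind d11 which contained d5⟧ = ∅; d8 ∉ this set.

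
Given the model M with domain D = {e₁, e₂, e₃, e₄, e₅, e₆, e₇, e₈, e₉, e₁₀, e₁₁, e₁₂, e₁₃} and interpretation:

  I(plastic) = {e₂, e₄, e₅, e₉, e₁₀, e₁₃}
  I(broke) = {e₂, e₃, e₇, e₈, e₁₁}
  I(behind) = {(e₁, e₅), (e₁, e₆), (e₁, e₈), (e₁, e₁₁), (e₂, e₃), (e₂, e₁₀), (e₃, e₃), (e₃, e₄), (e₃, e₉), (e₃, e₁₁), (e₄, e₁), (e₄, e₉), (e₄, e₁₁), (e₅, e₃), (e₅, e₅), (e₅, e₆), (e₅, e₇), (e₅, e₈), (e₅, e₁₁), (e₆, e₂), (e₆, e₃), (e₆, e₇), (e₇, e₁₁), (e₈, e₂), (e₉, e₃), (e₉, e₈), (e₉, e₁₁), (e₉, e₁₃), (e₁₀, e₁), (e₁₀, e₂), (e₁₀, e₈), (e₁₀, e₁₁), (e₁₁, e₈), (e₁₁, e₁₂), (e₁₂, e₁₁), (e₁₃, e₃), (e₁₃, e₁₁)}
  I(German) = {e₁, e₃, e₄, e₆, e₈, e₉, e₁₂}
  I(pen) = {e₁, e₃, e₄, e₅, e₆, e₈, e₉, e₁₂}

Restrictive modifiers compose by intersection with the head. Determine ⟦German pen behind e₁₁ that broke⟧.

{e₃}

⟦behind e₁₁⟧ = {x : ⟨x, e₁₁⟩ ∈ ⟦behind⟧} = {e₁, e₃, e₄, e₅, e₇, e₉, e₁₀, e₁₂, e₁₃}
⟦that broke⟧ = ⟦broke⟧ = {e₂, e₃, e₇, e₈, e₁₁}
⟦pen⟧ = {e₁, e₃, e₄, e₅, e₆, e₈, e₉, e₁₂}
… ∩ ⟦behind e₁₁⟧ = {e₁, e₃, e₄, e₅, e₆, e₈, e₉, e₁₂} ∩ {e₁, e₃, e₄, e₅, e₇, e₉, e₁₀, e₁₂, e₁₃} = {e₁, e₃, e₄, e₅, e₉, e₁₂}
… ∩ ⟦that broke⟧ = {e₁, e₃, e₄, e₅, e₉, e₁₂} ∩ {e₂, e₃, e₇, e₈, e₁₁} = {e₃}
… ∩ ⟦German⟧ = {e₃} ∩ {e₁, e₃, e₄, e₆, e₈, e₉, e₁₂} = {e₃}
So ⟦German pen behind e₁₁ that broke⟧ = {e₃}.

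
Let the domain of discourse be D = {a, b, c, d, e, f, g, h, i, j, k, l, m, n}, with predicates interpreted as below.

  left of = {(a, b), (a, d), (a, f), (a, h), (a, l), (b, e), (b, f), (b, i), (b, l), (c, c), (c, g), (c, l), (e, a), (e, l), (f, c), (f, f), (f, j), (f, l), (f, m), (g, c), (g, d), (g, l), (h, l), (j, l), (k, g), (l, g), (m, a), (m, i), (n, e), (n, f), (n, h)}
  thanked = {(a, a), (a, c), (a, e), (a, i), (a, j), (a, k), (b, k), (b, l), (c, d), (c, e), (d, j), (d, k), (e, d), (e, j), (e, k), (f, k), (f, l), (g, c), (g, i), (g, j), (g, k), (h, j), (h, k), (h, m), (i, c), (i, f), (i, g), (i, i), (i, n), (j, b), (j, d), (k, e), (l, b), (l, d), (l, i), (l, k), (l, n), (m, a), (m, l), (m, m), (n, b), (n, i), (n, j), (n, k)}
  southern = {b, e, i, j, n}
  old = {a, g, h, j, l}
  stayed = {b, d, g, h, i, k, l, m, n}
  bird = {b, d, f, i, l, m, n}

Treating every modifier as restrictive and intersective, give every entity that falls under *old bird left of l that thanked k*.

⟦left of l⟧ = {x : ⟨x, l⟩ ∈ ⟦left of⟧} = {a, b, c, e, f, g, h, j}
⟦that thanked k⟧ = {x : ⟨x, k⟩ ∈ ⟦thanked⟧} = {a, b, d, e, f, g, h, l, n}
⟦bird⟧ = {b, d, f, i, l, m, n}
… ∩ ⟦left of l⟧ = {b, d, f, i, l, m, n} ∩ {a, b, c, e, f, g, h, j} = {b, f}
… ∩ ⟦that thanked k⟧ = {b, f} ∩ {a, b, d, e, f, g, h, l, n} = {b, f}
… ∩ ⟦old⟧ = {b, f} ∩ {a, g, h, j, l} = ∅
So ⟦old bird left of l that thanked k⟧ = ∅.

∅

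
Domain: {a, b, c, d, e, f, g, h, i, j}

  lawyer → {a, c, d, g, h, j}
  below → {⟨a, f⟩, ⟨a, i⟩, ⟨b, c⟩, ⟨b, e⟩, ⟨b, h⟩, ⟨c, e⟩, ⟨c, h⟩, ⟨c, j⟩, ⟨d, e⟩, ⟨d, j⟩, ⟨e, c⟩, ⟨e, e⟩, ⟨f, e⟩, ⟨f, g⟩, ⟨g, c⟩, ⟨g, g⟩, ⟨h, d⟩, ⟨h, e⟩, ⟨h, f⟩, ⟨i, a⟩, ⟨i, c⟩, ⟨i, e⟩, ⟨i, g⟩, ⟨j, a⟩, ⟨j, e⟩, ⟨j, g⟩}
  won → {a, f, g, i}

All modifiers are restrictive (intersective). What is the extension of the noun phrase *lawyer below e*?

{c, d, h, j}

⟦below e⟧ = {x : ⟨x, e⟩ ∈ ⟦below⟧} = {b, c, d, e, f, h, i, j}
⟦lawyer⟧ = {a, c, d, g, h, j}
… ∩ ⟦below e⟧ = {a, c, d, g, h, j} ∩ {b, c, d, e, f, h, i, j} = {c, d, h, j}
So ⟦lawyer below e⟧ = {c, d, h, j}.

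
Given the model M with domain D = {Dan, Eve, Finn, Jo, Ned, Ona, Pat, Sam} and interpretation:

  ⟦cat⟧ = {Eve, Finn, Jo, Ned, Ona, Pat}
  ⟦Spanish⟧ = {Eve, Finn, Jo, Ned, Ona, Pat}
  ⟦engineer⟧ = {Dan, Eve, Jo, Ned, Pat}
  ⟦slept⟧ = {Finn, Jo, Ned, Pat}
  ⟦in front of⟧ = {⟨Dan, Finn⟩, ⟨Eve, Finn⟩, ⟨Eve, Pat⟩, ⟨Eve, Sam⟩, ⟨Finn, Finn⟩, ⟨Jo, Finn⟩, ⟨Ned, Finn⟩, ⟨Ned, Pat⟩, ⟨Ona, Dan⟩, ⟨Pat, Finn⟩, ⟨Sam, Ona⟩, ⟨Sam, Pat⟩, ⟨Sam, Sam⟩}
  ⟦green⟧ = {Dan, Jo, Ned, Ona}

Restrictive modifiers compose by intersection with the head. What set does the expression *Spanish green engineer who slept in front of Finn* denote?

{Jo, Ned}

⟦who slept⟧ = ⟦slept⟧ = {Finn, Jo, Ned, Pat}
⟦in front of Finn⟧ = {x : ⟨x, Finn⟩ ∈ ⟦in front of⟧} = {Dan, Eve, Finn, Jo, Ned, Pat}
⟦engineer⟧ = {Dan, Eve, Jo, Ned, Pat}
… ∩ ⟦who slept⟧ = {Dan, Eve, Jo, Ned, Pat} ∩ {Finn, Jo, Ned, Pat} = {Jo, Ned, Pat}
… ∩ ⟦in front of Finn⟧ = {Jo, Ned, Pat} ∩ {Dan, Eve, Finn, Jo, Ned, Pat} = {Jo, Ned, Pat}
… ∩ ⟦Spanish⟧ = {Jo, Ned, Pat} ∩ {Eve, Finn, Jo, Ned, Ona, Pat} = {Jo, Ned, Pat}
… ∩ ⟦green⟧ = {Jo, Ned, Pat} ∩ {Dan, Jo, Ned, Ona} = {Jo, Ned}
So ⟦Spanish green engineer who slept in front of Finn⟧ = {Jo, Ned}.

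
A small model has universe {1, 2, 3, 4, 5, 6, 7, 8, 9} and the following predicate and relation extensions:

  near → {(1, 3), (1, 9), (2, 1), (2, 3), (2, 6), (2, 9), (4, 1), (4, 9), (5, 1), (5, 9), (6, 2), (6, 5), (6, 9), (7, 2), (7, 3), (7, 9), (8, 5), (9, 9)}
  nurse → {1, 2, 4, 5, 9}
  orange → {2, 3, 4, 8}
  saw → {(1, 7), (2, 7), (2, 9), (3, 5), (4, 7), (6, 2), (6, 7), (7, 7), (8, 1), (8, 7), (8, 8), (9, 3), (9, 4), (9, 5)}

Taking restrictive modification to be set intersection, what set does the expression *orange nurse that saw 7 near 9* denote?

{2, 4}

⟦that saw 7⟧ = {x : ⟨x, 7⟩ ∈ ⟦saw⟧} = {1, 2, 4, 6, 7, 8}
⟦near 9⟧ = {x : ⟨x, 9⟩ ∈ ⟦near⟧} = {1, 2, 4, 5, 6, 7, 9}
⟦nurse⟧ = {1, 2, 4, 5, 9}
… ∩ ⟦that saw 7⟧ = {1, 2, 4, 5, 9} ∩ {1, 2, 4, 6, 7, 8} = {1, 2, 4}
… ∩ ⟦near 9⟧ = {1, 2, 4} ∩ {1, 2, 4, 5, 6, 7, 9} = {1, 2, 4}
… ∩ ⟦orange⟧ = {1, 2, 4} ∩ {2, 3, 4, 8} = {2, 4}
So ⟦orange nurse that saw 7 near 9⟧ = {2, 4}.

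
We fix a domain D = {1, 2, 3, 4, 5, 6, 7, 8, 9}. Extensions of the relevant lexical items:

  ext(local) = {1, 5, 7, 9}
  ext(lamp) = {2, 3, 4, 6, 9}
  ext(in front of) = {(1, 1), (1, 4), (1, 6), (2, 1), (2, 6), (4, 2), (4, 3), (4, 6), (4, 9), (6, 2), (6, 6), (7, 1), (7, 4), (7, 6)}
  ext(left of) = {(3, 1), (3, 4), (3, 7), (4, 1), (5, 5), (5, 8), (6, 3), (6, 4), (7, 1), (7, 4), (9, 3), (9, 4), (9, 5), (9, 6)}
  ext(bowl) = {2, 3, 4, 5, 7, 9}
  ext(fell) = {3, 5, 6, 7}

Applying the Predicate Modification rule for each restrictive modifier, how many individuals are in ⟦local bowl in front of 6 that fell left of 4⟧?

1

⟦in front of 6⟧ = {x : ⟨x, 6⟩ ∈ ⟦in front of⟧} = {1, 2, 4, 6, 7}
⟦that fell⟧ = ⟦fell⟧ = {3, 5, 6, 7}
⟦left of 4⟧ = {x : ⟨x, 4⟩ ∈ ⟦left of⟧} = {3, 6, 7, 9}
⟦bowl⟧ = {2, 3, 4, 5, 7, 9}
… ∩ ⟦in front of 6⟧ = {2, 3, 4, 5, 7, 9} ∩ {1, 2, 4, 6, 7} = {2, 4, 7}
… ∩ ⟦that fell⟧ = {2, 4, 7} ∩ {3, 5, 6, 7} = {7}
… ∩ ⟦left of 4⟧ = {7} ∩ {3, 6, 7, 9} = {7}
… ∩ ⟦local⟧ = {7} ∩ {1, 5, 7, 9} = {7}
⟦local bowl in front of 6 that fell left of 4⟧ = {7}, so the cardinality is 1.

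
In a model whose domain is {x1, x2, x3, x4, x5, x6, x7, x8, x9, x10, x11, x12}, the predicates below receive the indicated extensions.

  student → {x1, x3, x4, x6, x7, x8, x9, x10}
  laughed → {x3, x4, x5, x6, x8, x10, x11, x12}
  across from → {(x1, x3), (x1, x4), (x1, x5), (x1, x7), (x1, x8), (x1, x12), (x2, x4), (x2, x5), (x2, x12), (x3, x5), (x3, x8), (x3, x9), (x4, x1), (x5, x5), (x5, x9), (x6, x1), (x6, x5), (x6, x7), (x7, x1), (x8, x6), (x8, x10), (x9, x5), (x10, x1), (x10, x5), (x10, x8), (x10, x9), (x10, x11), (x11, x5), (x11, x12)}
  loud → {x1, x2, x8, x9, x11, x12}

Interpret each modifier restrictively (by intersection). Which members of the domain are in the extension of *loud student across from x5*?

{x1, x9}

⟦across from x5⟧ = {x : ⟨x, x5⟩ ∈ ⟦across from⟧} = {x1, x2, x3, x5, x6, x9, x10, x11}
⟦student⟧ = {x1, x3, x4, x6, x7, x8, x9, x10}
… ∩ ⟦across from x5⟧ = {x1, x3, x4, x6, x7, x8, x9, x10} ∩ {x1, x2, x3, x5, x6, x9, x10, x11} = {x1, x3, x6, x9, x10}
… ∩ ⟦loud⟧ = {x1, x3, x6, x9, x10} ∩ {x1, x2, x8, x9, x11, x12} = {x1, x9}
So ⟦loud student across from x5⟧ = {x1, x9}.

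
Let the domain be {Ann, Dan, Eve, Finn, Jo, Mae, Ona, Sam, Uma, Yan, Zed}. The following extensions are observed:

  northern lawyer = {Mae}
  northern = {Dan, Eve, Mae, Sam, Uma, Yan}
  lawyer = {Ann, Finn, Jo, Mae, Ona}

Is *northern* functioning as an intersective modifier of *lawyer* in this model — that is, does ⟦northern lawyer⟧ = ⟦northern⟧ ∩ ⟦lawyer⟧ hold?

⟦northern⟧ ∩ ⟦lawyer⟧ = {Dan, Eve, Mae, Sam, Uma, Yan} ∩ {Ann, Finn, Jo, Mae, Ona} = {Mae}
Observed ⟦northern lawyer⟧ = {Mae}.
These coincide, so the modifier is intersective here.

yes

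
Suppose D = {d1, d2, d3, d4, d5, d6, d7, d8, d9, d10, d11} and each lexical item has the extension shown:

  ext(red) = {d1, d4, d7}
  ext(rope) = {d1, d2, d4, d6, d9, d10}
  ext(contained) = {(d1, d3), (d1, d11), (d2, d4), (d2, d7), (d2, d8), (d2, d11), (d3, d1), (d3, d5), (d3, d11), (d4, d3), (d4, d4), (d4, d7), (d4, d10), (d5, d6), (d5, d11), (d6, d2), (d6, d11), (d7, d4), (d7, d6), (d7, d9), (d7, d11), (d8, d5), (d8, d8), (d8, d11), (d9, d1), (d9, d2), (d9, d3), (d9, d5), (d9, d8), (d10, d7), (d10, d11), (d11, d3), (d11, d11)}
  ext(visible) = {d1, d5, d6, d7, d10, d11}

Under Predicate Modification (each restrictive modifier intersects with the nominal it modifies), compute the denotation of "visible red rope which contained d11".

⟦which contained d11⟧ = {x : ⟨x, d11⟩ ∈ ⟦contained⟧} = {d1, d2, d3, d5, d6, d7, d8, d10, d11}
⟦rope⟧ = {d1, d2, d4, d6, d9, d10}
… ∩ ⟦which contained d11⟧ = {d1, d2, d4, d6, d9, d10} ∩ {d1, d2, d3, d5, d6, d7, d8, d10, d11} = {d1, d2, d6, d10}
… ∩ ⟦visible⟧ = {d1, d2, d6, d10} ∩ {d1, d5, d6, d7, d10, d11} = {d1, d6, d10}
… ∩ ⟦red⟧ = {d1, d6, d10} ∩ {d1, d4, d7} = {d1}
So ⟦visible red rope which contained d11⟧ = {d1}.

{d1}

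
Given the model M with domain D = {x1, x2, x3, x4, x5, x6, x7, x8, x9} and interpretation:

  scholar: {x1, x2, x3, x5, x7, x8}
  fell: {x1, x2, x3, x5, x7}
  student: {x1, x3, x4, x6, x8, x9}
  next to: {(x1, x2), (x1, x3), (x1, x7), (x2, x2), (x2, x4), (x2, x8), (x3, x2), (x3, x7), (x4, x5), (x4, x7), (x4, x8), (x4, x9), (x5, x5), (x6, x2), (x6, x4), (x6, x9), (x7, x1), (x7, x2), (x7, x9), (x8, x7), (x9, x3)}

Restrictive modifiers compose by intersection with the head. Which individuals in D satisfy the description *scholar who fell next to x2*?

{x1, x2, x3, x7}

⟦who fell⟧ = ⟦fell⟧ = {x1, x2, x3, x5, x7}
⟦next to x2⟧ = {x : ⟨x, x2⟩ ∈ ⟦next to⟧} = {x1, x2, x3, x6, x7}
⟦scholar⟧ = {x1, x2, x3, x5, x7, x8}
… ∩ ⟦who fell⟧ = {x1, x2, x3, x5, x7, x8} ∩ {x1, x2, x3, x5, x7} = {x1, x2, x3, x5, x7}
… ∩ ⟦next to x2⟧ = {x1, x2, x3, x5, x7} ∩ {x1, x2, x3, x6, x7} = {x1, x2, x3, x7}
So ⟦scholar who fell next to x2⟧ = {x1, x2, x3, x7}.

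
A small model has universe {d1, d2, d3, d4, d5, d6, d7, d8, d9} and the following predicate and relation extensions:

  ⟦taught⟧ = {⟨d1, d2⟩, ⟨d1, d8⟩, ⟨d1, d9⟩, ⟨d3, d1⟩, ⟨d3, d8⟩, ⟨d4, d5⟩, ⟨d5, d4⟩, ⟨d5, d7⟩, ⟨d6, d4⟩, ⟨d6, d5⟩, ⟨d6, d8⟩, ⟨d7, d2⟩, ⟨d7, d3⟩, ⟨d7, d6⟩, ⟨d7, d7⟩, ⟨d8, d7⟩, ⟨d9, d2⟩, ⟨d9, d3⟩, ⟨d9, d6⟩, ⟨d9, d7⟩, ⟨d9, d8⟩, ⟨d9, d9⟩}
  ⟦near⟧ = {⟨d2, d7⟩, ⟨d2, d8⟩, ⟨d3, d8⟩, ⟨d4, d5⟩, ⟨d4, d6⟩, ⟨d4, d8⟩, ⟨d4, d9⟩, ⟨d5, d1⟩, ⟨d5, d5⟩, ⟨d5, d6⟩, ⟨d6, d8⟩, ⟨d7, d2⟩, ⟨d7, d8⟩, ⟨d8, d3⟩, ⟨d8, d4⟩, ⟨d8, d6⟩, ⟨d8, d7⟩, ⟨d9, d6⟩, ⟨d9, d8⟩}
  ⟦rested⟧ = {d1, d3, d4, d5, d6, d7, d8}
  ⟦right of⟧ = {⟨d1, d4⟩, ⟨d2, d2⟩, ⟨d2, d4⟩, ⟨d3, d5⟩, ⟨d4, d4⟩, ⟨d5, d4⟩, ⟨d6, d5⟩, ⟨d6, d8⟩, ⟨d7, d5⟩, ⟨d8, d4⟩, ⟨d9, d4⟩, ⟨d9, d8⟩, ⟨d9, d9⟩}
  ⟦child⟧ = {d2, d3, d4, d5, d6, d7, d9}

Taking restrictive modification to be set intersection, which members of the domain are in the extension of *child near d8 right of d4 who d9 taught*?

{d2, d9}

⟦near d8⟧ = {x : ⟨x, d8⟩ ∈ ⟦near⟧} = {d2, d3, d4, d6, d7, d9}
⟦right of d4⟧ = {x : ⟨x, d4⟩ ∈ ⟦right of⟧} = {d1, d2, d4, d5, d8, d9}
⟦who d9 taught⟧ = {x : ⟨d9, x⟩ ∈ ⟦taught⟧} = {d2, d3, d6, d7, d8, d9}
⟦child⟧ = {d2, d3, d4, d5, d6, d7, d9}
… ∩ ⟦near d8⟧ = {d2, d3, d4, d5, d6, d7, d9} ∩ {d2, d3, d4, d6, d7, d9} = {d2, d3, d4, d6, d7, d9}
… ∩ ⟦right of d4⟧ = {d2, d3, d4, d6, d7, d9} ∩ {d1, d2, d4, d5, d8, d9} = {d2, d4, d9}
… ∩ ⟦who d9 taught⟧ = {d2, d4, d9} ∩ {d2, d3, d6, d7, d8, d9} = {d2, d9}
So ⟦child near d8 right of d4 who d9 taught⟧ = {d2, d9}.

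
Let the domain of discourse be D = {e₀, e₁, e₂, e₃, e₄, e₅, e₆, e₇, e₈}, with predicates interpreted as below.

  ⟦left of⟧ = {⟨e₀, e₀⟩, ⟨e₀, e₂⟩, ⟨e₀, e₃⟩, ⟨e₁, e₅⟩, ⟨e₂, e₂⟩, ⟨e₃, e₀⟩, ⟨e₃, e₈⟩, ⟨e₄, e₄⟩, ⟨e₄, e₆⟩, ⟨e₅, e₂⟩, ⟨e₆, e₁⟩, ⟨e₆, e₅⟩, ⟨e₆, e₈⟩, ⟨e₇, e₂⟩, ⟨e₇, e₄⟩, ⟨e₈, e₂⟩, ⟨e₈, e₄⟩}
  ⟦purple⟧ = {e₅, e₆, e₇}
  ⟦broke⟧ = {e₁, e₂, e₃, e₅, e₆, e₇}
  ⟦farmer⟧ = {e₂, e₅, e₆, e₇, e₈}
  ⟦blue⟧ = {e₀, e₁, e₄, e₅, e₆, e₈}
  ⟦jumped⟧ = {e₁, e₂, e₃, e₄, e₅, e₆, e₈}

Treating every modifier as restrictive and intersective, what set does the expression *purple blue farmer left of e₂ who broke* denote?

⟦left of e₂⟧ = {x : ⟨x, e₂⟩ ∈ ⟦left of⟧} = {e₀, e₂, e₅, e₇, e₈}
⟦who broke⟧ = ⟦broke⟧ = {e₁, e₂, e₃, e₅, e₆, e₇}
⟦farmer⟧ = {e₂, e₅, e₆, e₇, e₈}
… ∩ ⟦left of e₂⟧ = {e₂, e₅, e₆, e₇, e₈} ∩ {e₀, e₂, e₅, e₇, e₈} = {e₂, e₅, e₇, e₈}
… ∩ ⟦who broke⟧ = {e₂, e₅, e₇, e₈} ∩ {e₁, e₂, e₃, e₅, e₆, e₇} = {e₂, e₅, e₇}
… ∩ ⟦purple⟧ = {e₂, e₅, e₇} ∩ {e₅, e₆, e₇} = {e₅, e₇}
… ∩ ⟦blue⟧ = {e₅, e₇} ∩ {e₀, e₁, e₄, e₅, e₆, e₈} = {e₅}
So ⟦purple blue farmer left of e₂ who broke⟧ = {e₅}.

{e₅}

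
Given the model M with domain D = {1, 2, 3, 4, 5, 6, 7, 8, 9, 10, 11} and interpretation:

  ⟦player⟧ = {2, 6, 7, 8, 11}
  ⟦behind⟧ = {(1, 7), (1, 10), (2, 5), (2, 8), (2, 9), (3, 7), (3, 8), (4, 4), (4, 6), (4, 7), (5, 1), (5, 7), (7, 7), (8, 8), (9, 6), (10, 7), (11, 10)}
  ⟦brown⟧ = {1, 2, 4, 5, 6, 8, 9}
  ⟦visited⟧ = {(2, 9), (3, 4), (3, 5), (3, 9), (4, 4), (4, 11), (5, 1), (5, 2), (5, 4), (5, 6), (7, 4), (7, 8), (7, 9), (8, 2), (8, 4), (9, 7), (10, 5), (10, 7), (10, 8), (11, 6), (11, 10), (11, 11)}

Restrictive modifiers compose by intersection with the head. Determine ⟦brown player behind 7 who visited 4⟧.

⟦behind 7⟧ = {x : ⟨x, 7⟩ ∈ ⟦behind⟧} = {1, 3, 4, 5, 7, 10}
⟦who visited 4⟧ = {x : ⟨x, 4⟩ ∈ ⟦visited⟧} = {3, 4, 5, 7, 8}
⟦player⟧ = {2, 6, 7, 8, 11}
… ∩ ⟦behind 7⟧ = {2, 6, 7, 8, 11} ∩ {1, 3, 4, 5, 7, 10} = {7}
… ∩ ⟦who visited 4⟧ = {7} ∩ {3, 4, 5, 7, 8} = {7}
… ∩ ⟦brown⟧ = {7} ∩ {1, 2, 4, 5, 6, 8, 9} = ∅
So ⟦brown player behind 7 who visited 4⟧ = {}.

{}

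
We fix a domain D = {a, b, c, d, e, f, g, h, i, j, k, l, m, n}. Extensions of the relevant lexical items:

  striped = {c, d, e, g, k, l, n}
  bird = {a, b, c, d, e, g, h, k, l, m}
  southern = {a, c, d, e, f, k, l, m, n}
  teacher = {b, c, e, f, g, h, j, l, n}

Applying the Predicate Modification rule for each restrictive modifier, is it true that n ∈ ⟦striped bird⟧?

⟦bird⟧ = {a, b, c, d, e, g, h, k, l, m}
… ∩ ⟦striped⟧ = {a, b, c, d, e, g, h, k, l, m} ∩ {c, d, e, g, k, l, n} = {c, d, e, g, k, l}
⟦striped bird⟧ = {c, d, e, g, k, l}; n ∉ this set.

no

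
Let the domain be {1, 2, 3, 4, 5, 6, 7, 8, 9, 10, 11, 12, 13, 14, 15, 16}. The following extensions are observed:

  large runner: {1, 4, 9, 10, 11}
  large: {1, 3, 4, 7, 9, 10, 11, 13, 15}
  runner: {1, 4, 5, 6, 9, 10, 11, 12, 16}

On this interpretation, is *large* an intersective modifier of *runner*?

⟦large⟧ ∩ ⟦runner⟧ = {1, 3, 4, 7, 9, 10, 11, 13, 15} ∩ {1, 4, 5, 6, 9, 10, 11, 12, 16} = {1, 4, 9, 10, 11}
Observed ⟦large runner⟧ = {1, 4, 9, 10, 11}.
These coincide, so the modifier is intersective here.

yes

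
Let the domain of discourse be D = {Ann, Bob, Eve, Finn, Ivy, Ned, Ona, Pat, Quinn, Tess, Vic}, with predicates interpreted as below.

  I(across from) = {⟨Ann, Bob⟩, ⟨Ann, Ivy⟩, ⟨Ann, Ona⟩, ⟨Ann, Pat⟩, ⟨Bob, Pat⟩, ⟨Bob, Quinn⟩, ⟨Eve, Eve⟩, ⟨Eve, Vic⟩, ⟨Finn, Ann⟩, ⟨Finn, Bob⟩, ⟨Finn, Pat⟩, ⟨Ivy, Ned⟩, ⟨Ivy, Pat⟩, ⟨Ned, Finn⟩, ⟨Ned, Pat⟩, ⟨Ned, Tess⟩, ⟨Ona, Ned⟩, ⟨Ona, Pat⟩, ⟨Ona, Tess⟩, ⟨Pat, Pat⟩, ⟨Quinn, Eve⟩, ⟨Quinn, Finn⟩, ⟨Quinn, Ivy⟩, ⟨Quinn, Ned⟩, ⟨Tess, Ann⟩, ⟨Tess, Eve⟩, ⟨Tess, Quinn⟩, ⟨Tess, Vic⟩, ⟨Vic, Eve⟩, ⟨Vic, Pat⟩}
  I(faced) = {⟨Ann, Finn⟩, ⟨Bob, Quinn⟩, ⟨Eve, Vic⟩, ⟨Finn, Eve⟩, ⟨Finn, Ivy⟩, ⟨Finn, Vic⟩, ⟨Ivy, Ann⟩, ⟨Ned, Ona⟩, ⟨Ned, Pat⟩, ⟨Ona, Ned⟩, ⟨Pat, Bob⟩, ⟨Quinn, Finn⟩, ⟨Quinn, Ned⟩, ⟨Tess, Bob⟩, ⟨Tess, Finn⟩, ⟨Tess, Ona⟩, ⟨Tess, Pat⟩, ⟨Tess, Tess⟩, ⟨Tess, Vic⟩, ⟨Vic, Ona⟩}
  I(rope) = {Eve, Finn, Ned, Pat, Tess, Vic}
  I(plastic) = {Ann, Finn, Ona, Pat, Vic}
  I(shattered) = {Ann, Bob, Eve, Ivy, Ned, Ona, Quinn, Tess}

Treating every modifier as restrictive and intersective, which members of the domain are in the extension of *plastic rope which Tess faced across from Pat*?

{Finn, Pat, Vic}

⟦which Tess faced⟧ = {x : ⟨Tess, x⟩ ∈ ⟦faced⟧} = {Bob, Finn, Ona, Pat, Tess, Vic}
⟦across from Pat⟧ = {x : ⟨x, Pat⟩ ∈ ⟦across from⟧} = {Ann, Bob, Finn, Ivy, Ned, Ona, Pat, Vic}
⟦rope⟧ = {Eve, Finn, Ned, Pat, Tess, Vic}
… ∩ ⟦which Tess faced⟧ = {Eve, Finn, Ned, Pat, Tess, Vic} ∩ {Bob, Finn, Ona, Pat, Tess, Vic} = {Finn, Pat, Tess, Vic}
… ∩ ⟦across from Pat⟧ = {Finn, Pat, Tess, Vic} ∩ {Ann, Bob, Finn, Ivy, Ned, Ona, Pat, Vic} = {Finn, Pat, Vic}
… ∩ ⟦plastic⟧ = {Finn, Pat, Vic} ∩ {Ann, Finn, Ona, Pat, Vic} = {Finn, Pat, Vic}
So ⟦plastic rope which Tess faced across from Pat⟧ = {Finn, Pat, Vic}.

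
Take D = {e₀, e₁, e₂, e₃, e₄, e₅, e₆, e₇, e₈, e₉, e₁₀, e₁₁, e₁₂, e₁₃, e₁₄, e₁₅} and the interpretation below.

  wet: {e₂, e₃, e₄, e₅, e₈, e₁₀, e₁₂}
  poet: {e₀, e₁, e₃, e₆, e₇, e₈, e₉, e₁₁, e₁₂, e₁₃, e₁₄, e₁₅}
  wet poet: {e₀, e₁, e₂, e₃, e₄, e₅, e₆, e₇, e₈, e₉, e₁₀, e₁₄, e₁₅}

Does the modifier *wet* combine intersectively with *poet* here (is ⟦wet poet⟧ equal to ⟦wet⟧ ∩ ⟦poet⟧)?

no

⟦wet⟧ ∩ ⟦poet⟧ = {e₂, e₃, e₄, e₅, e₈, e₁₀, e₁₂} ∩ {e₀, e₁, e₃, e₆, e₇, e₈, e₉, e₁₁, e₁₂, e₁₃, e₁₄, e₁₅} = {e₃, e₈, e₁₂}
Observed ⟦wet poet⟧ = {e₀, e₁, e₂, e₃, e₄, e₅, e₆, e₇, e₈, e₉, e₁₀, e₁₄, e₁₅}.
These differ, so the modifier is not intersective in this model.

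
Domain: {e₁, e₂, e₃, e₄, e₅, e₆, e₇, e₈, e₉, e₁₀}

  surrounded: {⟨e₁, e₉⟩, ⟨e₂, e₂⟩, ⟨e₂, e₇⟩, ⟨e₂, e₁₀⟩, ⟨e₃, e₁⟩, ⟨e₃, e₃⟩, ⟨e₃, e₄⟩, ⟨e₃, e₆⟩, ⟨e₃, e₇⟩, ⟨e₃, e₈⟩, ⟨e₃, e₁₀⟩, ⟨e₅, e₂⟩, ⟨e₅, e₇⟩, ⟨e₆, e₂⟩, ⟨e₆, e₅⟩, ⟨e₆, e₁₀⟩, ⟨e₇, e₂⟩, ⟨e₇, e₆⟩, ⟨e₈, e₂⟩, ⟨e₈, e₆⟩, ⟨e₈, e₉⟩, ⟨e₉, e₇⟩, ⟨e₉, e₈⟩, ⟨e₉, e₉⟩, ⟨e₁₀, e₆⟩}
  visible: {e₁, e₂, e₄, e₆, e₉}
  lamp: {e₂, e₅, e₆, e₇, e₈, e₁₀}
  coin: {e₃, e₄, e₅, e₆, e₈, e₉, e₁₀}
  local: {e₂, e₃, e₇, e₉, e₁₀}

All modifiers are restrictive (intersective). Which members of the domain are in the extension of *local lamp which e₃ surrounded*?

{e₇, e₁₀}

⟦which e₃ surrounded⟧ = {x : ⟨e₃, x⟩ ∈ ⟦surrounded⟧} = {e₁, e₃, e₄, e₆, e₇, e₈, e₁₀}
⟦lamp⟧ = {e₂, e₅, e₆, e₇, e₈, e₁₀}
… ∩ ⟦which e₃ surrounded⟧ = {e₂, e₅, e₆, e₇, e₈, e₁₀} ∩ {e₁, e₃, e₄, e₆, e₇, e₈, e₁₀} = {e₆, e₇, e₈, e₁₀}
… ∩ ⟦local⟧ = {e₆, e₇, e₈, e₁₀} ∩ {e₂, e₃, e₇, e₉, e₁₀} = {e₇, e₁₀}
So ⟦local lamp which e₃ surrounded⟧ = {e₇, e₁₀}.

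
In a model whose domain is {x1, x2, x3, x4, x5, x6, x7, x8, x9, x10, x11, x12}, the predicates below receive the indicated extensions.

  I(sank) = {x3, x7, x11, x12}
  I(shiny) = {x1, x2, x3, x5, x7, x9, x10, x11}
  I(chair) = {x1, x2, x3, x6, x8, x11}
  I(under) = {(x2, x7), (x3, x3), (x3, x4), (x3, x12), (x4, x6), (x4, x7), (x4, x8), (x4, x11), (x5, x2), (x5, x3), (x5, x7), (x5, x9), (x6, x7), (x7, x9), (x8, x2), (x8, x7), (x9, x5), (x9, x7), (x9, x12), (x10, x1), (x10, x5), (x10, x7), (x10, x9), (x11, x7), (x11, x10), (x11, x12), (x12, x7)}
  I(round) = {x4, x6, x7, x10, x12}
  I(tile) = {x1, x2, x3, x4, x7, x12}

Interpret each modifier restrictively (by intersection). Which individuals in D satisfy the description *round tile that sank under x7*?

⟦that sank⟧ = ⟦sank⟧ = {x3, x7, x11, x12}
⟦under x7⟧ = {x : ⟨x, x7⟩ ∈ ⟦under⟧} = {x2, x4, x5, x6, x8, x9, x10, x11, x12}
⟦tile⟧ = {x1, x2, x3, x4, x7, x12}
… ∩ ⟦that sank⟧ = {x1, x2, x3, x4, x7, x12} ∩ {x3, x7, x11, x12} = {x3, x7, x12}
… ∩ ⟦under x7⟧ = {x3, x7, x12} ∩ {x2, x4, x5, x6, x8, x9, x10, x11, x12} = {x12}
… ∩ ⟦round⟧ = {x12} ∩ {x4, x6, x7, x10, x12} = {x12}
So ⟦round tile that sank under x7⟧ = {x12}.

{x12}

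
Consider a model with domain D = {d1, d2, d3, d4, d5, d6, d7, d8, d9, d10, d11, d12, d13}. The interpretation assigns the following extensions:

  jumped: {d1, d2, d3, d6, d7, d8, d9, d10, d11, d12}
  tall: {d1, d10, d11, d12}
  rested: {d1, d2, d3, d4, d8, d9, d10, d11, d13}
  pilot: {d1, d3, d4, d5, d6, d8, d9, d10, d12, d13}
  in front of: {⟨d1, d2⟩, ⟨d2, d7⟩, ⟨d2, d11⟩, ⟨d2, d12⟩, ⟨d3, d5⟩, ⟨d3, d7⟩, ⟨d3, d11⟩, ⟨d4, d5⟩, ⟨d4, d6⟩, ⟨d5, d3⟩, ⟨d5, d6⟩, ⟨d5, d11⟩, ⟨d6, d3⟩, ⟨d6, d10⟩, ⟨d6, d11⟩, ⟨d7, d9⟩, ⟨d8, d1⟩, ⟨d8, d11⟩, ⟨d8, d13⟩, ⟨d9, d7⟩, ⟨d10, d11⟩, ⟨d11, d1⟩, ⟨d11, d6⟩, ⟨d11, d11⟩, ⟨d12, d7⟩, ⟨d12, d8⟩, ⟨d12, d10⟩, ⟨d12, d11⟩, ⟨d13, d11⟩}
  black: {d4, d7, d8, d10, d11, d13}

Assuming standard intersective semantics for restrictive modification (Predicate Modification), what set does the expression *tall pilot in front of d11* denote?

⟦in front of d11⟧ = {x : ⟨x, d11⟩ ∈ ⟦in front of⟧} = {d2, d3, d5, d6, d8, d10, d11, d12, d13}
⟦pilot⟧ = {d1, d3, d4, d5, d6, d8, d9, d10, d12, d13}
… ∩ ⟦in front of d11⟧ = {d1, d3, d4, d5, d6, d8, d9, d10, d12, d13} ∩ {d2, d3, d5, d6, d8, d10, d11, d12, d13} = {d3, d5, d6, d8, d10, d12, d13}
… ∩ ⟦tall⟧ = {d3, d5, d6, d8, d10, d12, d13} ∩ {d1, d10, d11, d12} = {d10, d12}
So ⟦tall pilot in front of d11⟧ = {d10, d12}.

{d10, d12}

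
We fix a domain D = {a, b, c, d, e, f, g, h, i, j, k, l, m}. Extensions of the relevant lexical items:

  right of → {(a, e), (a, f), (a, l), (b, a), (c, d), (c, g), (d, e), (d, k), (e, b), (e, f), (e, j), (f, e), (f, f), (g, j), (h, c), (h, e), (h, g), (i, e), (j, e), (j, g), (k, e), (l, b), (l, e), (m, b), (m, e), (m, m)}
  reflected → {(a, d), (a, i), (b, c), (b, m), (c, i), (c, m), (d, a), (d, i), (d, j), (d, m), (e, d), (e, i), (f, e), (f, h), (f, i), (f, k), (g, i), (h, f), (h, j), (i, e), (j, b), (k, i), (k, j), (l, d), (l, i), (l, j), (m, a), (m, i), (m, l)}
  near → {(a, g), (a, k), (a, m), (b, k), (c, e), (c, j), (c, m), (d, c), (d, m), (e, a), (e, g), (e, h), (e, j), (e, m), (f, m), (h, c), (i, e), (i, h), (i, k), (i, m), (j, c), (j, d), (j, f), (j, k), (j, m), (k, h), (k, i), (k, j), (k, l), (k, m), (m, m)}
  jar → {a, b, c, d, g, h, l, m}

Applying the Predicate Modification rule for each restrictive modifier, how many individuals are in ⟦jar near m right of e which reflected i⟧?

3

⟦near m⟧ = {x : ⟨x, m⟩ ∈ ⟦near⟧} = {a, c, d, e, f, i, j, k, m}
⟦right of e⟧ = {x : ⟨x, e⟩ ∈ ⟦right of⟧} = {a, d, f, h, i, j, k, l, m}
⟦which reflected i⟧ = {x : ⟨x, i⟩ ∈ ⟦reflected⟧} = {a, c, d, e, f, g, k, l, m}
⟦jar⟧ = {a, b, c, d, g, h, l, m}
… ∩ ⟦near m⟧ = {a, b, c, d, g, h, l, m} ∩ {a, c, d, e, f, i, j, k, m} = {a, c, d, m}
… ∩ ⟦right of e⟧ = {a, c, d, m} ∩ {a, d, f, h, i, j, k, l, m} = {a, d, m}
… ∩ ⟦which reflected i⟧ = {a, d, m} ∩ {a, c, d, e, f, g, k, l, m} = {a, d, m}
⟦jar near m right of e which reflected i⟧ = {a, d, m}, so the cardinality is 3.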